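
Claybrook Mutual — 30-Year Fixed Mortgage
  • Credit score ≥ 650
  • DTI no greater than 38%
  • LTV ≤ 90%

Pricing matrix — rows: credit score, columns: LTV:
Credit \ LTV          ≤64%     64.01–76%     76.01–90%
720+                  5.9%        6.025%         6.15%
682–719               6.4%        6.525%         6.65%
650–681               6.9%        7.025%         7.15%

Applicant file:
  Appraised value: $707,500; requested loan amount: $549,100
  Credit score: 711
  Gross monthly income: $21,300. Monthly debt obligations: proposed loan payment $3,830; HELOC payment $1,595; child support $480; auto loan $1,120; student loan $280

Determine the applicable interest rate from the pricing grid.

6.65%

Credit score 711 ≥ 650; Total monthly debts = (3,830 + 1,595 + 480 + 1,120 + 280) = 7,305. DTI: 7,305 ÷ 21,300 = 34.3%, within the 38% cap
LTV: 549,100 ÷ 707,500 = 77.6%, within 90% cap
Row: 711 falls in 682–719. Column: 77.6% falls in 76.01–90%. Rate = 6.65%.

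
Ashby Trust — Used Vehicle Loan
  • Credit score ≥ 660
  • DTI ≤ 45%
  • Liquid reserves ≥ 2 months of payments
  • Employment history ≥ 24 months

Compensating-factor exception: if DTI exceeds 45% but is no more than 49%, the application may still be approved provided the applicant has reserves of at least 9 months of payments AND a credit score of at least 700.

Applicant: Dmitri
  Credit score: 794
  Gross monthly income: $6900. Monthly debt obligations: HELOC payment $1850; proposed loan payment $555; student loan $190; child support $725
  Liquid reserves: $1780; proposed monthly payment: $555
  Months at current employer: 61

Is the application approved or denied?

Credit score 794 ≥ 660 (meets base)
Total debts = (1,850 + 555 + 190 + 725) = 3,320. DTI: 3,320 ÷ 6,900 = 48.1%, over the 45% base limit.
Liquid reserves cover 1,780/555 = 3.2 months — ≥ 2 required
Employment 61 ≥ 24 months
48.1% falls in the override range (45%–49%), so the compensating-factor test applies.
Reserves 3.2 < 9 months; credit score 794 ≥ 700.
Compensating-factor requirement not fully met.

Denied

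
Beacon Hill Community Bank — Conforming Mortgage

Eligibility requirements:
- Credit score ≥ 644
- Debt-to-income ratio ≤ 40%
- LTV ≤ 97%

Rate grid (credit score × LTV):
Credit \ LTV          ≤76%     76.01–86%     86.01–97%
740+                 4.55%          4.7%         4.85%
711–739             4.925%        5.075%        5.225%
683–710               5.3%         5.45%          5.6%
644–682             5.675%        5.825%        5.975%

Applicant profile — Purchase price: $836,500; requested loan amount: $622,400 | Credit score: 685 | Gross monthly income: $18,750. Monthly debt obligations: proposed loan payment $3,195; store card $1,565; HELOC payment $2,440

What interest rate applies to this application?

Credit score 685 ≥ 644; Total monthly debts = (3,195 + 1,565 + 2,440) = 7,200. DTI = 7,200/18,750 = 38.4% ≤ 40%
LTV = 622,400/836,500 = 74.4% ≤ 97%
Credit 685 → row 683–710; LTV 74.4% → column ≤76%. Grid cell → 5.3%.

5.3%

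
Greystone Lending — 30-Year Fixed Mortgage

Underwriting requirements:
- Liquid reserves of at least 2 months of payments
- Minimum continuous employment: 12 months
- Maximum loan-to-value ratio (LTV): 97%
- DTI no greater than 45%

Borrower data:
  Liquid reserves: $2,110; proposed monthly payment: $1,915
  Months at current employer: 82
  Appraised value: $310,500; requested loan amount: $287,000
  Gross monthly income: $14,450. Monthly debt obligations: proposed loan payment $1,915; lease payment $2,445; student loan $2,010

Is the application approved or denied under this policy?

Liquid reserves cover 2,110/1,915 = 1.1 months — < 2 required
Employment 82 ≥ 12 months
LTV = 287,000/310,500 = 92.4% ≤ 97%
Total monthly debts = (1,915 + 2,445 + 2,010) = 6,370. DTI: 6,370 ÷ 14,450 = 44.1%, within the 45% cap
Fails on reserves.

Denied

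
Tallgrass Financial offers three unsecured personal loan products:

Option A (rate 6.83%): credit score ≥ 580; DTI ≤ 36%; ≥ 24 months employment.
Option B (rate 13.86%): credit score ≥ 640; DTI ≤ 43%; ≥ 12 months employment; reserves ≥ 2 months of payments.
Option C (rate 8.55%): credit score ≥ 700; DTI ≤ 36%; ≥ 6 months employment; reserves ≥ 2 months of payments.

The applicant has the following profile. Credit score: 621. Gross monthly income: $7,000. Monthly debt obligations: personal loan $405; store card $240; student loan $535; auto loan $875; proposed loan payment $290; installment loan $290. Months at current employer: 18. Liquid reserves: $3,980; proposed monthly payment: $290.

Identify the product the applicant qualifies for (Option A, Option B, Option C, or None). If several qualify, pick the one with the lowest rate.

Total debts = (405 + 240 + 535 + 875 + 290 + 290) = 2,635; DTI = 2,635/7,000 = 37.6%.
Reserves = 3,980/290 = 13.7 months.
Option A: score 621 ≥ 580; DTI 37.6% > 36%; employment 18 < 24 mo → does not qualify.
Option B: score 621 < 640; DTI 37.6% ≤ 43%; employment 18 ≥ 12 mo; reserves 13.7 ≥ 2 mo → does not qualify.
Option C: score 621 < 700; DTI 37.6% > 36%; employment 18 ≥ 6 mo; reserves 13.7 ≥ 2 mo → does not qualify.

None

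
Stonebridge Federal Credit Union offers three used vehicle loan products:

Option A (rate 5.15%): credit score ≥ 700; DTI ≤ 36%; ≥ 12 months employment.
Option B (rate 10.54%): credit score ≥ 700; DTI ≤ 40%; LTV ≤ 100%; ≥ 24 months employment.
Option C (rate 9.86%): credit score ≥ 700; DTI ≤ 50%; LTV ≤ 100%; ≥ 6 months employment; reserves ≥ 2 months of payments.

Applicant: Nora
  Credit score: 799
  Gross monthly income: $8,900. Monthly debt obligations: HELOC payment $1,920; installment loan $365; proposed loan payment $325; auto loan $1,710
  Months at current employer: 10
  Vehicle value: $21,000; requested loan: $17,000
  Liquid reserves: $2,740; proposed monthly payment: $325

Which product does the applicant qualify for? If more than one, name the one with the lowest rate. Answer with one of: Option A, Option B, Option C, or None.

Total debts = (1,920 + 365 + 325 + 1,710) = 4,320; DTI = 4,320/8,900 = 48.5%.
LTV = 17,000/21,000 = 81%.
Reserves = 2,740/325 = 8.4 months.
Option A: score 799 ≥ 700; DTI 48.5% > 36%; employment 10 < 12 mo → does not qualify.
Option B: score 799 ≥ 700; DTI 48.5% > 40%; LTV 81% ≤ 100%; employment 10 < 24 mo → does not qualify.
Option C: score 799 ≥ 700; DTI 48.5% ≤ 50%; LTV 81% ≤ 100%; employment 10 ≥ 6 mo; reserves 8.4 ≥ 2 mo → qualifies.

Option C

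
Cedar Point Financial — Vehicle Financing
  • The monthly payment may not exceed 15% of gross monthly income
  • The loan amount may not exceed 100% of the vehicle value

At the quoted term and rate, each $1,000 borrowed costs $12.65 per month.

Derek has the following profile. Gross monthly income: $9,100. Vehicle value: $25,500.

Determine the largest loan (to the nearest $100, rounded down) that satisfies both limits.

$25,500

Payment cap: 15% × $9,100 = $1,365/month.
At $12.65 per $1,000, that supports 1,365/12.65 × 1,000 ≈ $107,905 → $107,900.
LTV cap: 100% × $25,500 = $25,500 → $25,500.
Binding constraint: loan-to-value.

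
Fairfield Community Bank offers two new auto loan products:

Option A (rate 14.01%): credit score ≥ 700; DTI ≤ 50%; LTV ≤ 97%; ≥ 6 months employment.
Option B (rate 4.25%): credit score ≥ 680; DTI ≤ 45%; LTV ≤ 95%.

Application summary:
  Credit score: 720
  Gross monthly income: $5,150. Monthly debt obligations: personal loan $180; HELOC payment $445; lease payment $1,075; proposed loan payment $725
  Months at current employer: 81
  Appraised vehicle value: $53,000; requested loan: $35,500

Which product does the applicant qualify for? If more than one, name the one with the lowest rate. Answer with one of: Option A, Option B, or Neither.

Total debts = (180 + 445 + 1,075 + 725) = 2,425; DTI = 2,425/5,150 = 47.1%.
LTV = 35,500/53,000 = 67%.
Option A: score 720 ≥ 700; DTI 47.1% ≤ 50%; LTV 67% ≤ 97%; employment 81 ≥ 6 mo → qualifies.
Option B: score 720 ≥ 680; DTI 47.1% > 45%; LTV 67% ≤ 95% → does not qualify.

Option A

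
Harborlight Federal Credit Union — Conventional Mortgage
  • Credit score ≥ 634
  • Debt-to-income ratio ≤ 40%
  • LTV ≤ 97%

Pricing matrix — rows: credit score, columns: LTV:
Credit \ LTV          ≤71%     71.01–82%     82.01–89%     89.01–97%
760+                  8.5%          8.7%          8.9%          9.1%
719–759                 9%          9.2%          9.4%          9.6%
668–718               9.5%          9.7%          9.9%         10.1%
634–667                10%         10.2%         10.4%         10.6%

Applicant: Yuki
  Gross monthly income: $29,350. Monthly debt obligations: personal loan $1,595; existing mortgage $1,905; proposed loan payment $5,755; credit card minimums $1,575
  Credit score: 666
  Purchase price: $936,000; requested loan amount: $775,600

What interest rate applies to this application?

Credit score 666 ≥ 634; Total monthly debts = (1,595 + 1,905 + 5,755 + 1,575) = 10,830. DTI = 10,830/29,350 = 36.9% ≤ 40%
LTV: 775,600 ÷ 936,000 = 82.9%, within 97% cap
Score 666 is in the 634–667 band; LTV 82.9% is in the 82.01–89% band → 10.4%.

10.4%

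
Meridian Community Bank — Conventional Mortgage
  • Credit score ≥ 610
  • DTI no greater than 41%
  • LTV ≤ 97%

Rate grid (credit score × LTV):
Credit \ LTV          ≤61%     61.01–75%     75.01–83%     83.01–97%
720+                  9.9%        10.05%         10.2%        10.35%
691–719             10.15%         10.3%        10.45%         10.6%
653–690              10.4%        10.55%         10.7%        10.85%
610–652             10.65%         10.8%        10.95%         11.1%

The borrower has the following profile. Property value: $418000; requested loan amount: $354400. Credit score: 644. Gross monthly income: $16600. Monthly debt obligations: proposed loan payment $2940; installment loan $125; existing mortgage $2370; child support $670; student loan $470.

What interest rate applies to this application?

Credit score 644 ≥ 610; Total monthly debts = (2,940 + 125 + 2,370 + 670 + 470) = 6,575. Debt-to-income = 6,575/16,600 = 39.6% — meets 41% limit
LTV = 354,400/418,000 = 84.8% ≤ 97%
Score 644 is in the 610–652 band; LTV 84.8% is in the 83.01–97% band → 11.1%.

11.1%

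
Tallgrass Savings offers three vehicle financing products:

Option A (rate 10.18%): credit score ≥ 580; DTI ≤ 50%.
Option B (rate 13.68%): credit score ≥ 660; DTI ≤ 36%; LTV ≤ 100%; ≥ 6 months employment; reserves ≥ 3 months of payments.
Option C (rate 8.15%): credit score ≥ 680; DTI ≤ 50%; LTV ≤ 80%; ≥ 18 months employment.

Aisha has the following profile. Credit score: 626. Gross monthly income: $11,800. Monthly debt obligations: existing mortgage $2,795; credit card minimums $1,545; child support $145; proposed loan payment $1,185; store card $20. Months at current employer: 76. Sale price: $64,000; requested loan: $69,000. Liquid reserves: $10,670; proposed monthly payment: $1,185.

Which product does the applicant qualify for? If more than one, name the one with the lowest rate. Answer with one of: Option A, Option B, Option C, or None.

Option A

Total debts = (2,795 + 1,545 + 145 + 1,185 + 20) = 5,690; DTI = 5,690/11,800 = 48.2%.
LTV = 69,000/64,000 = 107.8%.
Reserves = 10,670/1,185 = 9.0 months.
Option A: score 626 ≥ 580; DTI 48.2% ≤ 50% → qualifies.
Option B: score 626 < 660; DTI 48.2% > 36%; LTV 107.8% > 100%; employment 76 ≥ 6 mo; reserves 9.0 ≥ 3 mo → does not qualify.
Option C: score 626 < 680; DTI 48.2% ≤ 50%; LTV 107.8% > 80%; employment 76 ≥ 18 mo → does not qualify.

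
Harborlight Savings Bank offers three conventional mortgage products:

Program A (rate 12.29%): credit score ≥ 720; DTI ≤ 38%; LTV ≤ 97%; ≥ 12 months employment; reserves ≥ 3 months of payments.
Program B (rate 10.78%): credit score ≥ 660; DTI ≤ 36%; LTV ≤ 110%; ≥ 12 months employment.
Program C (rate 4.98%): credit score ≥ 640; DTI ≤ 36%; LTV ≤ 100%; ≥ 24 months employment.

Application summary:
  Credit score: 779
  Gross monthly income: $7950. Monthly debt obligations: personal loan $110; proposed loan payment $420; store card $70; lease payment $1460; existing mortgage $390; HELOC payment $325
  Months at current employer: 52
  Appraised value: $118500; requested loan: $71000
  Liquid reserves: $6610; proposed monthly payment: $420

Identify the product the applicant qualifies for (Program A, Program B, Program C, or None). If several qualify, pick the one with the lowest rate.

Program C

Total debts = (110 + 420 + 70 + 1,460 + 390 + 325) = 2,775; DTI = 2,775/7,950 = 34.9%.
LTV = 71,000/118,500 = 59.9%.
Reserves = 6,610/420 = 15.7 months.
Program A: score 779 ≥ 720; DTI 34.9% ≤ 38%; LTV 59.9% ≤ 97%; employment 52 ≥ 12 mo; reserves 15.7 ≥ 3 mo → qualifies.
Program B: score 779 ≥ 660; DTI 34.9% ≤ 36%; LTV 59.9% ≤ 110%; employment 52 ≥ 12 mo → qualifies.
Program C: score 779 ≥ 640; DTI 34.9% ≤ 36%; LTV 59.9% ≤ 100%; employment 52 ≥ 24 mo → qualifies.
Qualifying: Program A, Program B, Program C. Lowest rate is 4.98% → Program C.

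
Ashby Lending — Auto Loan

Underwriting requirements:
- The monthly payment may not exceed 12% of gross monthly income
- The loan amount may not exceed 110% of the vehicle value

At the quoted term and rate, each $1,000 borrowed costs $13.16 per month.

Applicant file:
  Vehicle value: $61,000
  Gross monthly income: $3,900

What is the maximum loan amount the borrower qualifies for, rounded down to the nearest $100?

$35,500

Payment cap: 12% × $3,900 = $468/month.
At $13.16 per $1,000, that supports 468/13.16 × 1,000 ≈ $35,562 → $35,500.
LTV cap: 110% × $61,000 = $67,100 → $67,100.
Binding constraint: payment-to-income.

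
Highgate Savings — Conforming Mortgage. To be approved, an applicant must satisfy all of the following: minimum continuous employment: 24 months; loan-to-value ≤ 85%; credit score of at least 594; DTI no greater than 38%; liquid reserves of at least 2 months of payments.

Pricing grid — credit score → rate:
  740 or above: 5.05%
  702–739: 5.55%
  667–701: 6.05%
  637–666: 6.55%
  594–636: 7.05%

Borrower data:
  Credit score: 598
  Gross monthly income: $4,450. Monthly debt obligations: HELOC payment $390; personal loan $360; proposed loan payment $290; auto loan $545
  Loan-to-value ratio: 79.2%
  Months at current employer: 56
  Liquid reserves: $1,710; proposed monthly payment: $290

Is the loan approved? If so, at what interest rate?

Credit score 598 ≥ 594 (meets minimum)
LTV 79.2% ≤ 85%
Reserves = 1,710/290 = 5.9 months ≥ 2
Total monthly debts = (390 + 360 + 290 + 545) = 1,585. Debt-to-income = 1,585/4,450 = 35.6% — meets 38% limit
Employment 56 ≥ 24 months
All requirements met. Score 598 falls in the 594–636 tier → 7.05%.

Approved at 7.05%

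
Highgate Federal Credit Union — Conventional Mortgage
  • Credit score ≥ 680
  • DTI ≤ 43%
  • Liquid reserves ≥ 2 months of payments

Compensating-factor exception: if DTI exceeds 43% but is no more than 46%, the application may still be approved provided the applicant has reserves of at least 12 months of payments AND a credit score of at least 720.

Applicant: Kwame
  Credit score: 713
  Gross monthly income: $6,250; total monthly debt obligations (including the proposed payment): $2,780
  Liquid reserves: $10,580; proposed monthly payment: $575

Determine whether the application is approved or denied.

Credit score 713 ≥ 680 (meets base)
DTI = 2,780/6,250 = 44.5% > 43% — standard DTI limit exceeded.
Reserves = 10,580/575 = 18.4 months ≥ 2
DTI 44.5% is within the 43%–46% exception band; checking compensating factors.
Override check — reserves: 18.4 mo (ok); score: 713 (below 720).
Compensating-factor requirement not fully met.

Denied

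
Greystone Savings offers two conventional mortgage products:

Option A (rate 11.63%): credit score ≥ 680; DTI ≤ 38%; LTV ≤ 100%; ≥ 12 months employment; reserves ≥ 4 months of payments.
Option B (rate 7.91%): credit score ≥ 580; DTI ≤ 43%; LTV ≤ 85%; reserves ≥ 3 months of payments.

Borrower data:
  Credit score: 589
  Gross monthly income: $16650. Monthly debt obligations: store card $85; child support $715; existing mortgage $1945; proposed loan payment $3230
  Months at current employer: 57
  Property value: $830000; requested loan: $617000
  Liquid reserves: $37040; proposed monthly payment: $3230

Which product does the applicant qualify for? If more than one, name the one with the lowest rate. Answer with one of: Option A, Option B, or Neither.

Total debts = (85 + 715 + 1,945 + 3,230) = 5,975; DTI = 5,975/16,650 = 35.9%.
LTV = 617,000/830,000 = 74.3%.
Reserves = 37,040/3,230 = 11.5 months.
Option A: score 589 < 680; DTI 35.9% ≤ 38%; LTV 74.3% ≤ 100%; employment 57 ≥ 12 mo; reserves 11.5 ≥ 4 mo → does not qualify.
Option B: score 589 ≥ 580; DTI 35.9% ≤ 43%; LTV 74.3% ≤ 85%; reserves 11.5 ≥ 3 mo → qualifies.

Option B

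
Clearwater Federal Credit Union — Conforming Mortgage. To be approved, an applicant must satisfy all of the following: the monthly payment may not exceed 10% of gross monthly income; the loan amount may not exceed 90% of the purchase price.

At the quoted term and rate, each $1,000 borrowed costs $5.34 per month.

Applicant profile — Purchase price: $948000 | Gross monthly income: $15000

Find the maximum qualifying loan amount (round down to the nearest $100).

Payment cap: 10% × $15,000 = $1,500/month.
At $5.34 per $1,000, that supports 1,500/5.34 × 1,000 ≈ $280,898 → $280,800.
LTV cap: 90% × $948,000 = $853,200 → $853,200.
Binding constraint: payment-to-income.

$280,800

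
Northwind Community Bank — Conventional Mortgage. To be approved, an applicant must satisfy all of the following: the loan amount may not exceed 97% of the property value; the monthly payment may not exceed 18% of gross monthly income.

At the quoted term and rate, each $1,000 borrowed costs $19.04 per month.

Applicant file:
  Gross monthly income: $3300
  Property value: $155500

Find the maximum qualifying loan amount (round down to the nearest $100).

Payment cap: 18% × $3,300 = $594/month.
At $19.04 per $1,000, that supports 594/19.04 × 1,000 ≈ $31,197 → $31,100.
LTV cap: 97% × $155,500 = $150,835 → $150,800.
Binding constraint: payment-to-income.

$31,100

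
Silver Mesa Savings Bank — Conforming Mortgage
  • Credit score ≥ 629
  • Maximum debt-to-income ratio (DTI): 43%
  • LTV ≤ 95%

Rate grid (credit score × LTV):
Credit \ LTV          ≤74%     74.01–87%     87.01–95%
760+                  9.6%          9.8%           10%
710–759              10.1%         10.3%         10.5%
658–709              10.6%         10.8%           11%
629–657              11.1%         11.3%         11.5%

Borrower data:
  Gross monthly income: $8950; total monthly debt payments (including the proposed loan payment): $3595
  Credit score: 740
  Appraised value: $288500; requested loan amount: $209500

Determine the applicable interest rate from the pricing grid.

10.1%

Credit score 740 ≥ 629; DTI = 3,595/8,950 = 40.2% ≤ 43%
LTV: 209,500 ÷ 288,500 = 72.6%, within 95% cap
Credit 740 → row 710–759; LTV 72.6% → column ≤74%. Grid cell → 10.1%.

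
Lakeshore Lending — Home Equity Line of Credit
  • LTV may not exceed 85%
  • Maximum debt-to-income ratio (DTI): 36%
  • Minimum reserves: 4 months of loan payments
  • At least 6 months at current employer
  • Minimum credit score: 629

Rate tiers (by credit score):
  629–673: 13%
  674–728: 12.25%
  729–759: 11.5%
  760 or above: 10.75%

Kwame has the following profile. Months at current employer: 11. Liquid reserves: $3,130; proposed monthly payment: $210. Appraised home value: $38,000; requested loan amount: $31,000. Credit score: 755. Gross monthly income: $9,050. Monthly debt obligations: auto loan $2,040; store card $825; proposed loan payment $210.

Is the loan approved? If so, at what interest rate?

Credit score 755 ≥ 629 (meets minimum)
Employment 11 ≥ 6 months
Total monthly debts = (2,040 + 825 + 210) = 3,075. Debt-to-income = 3,075/9,050 = 34% — meets 36% limit
Reserves: 3,130 ÷ 210 = 14.9 months (meets 4-month minimum)
LTV = 31,000/38,000 = 81.6% ≤ 85%
All requirements met. Score 755 falls in the 729–759 tier → 11.5%.

Approved at 11.5%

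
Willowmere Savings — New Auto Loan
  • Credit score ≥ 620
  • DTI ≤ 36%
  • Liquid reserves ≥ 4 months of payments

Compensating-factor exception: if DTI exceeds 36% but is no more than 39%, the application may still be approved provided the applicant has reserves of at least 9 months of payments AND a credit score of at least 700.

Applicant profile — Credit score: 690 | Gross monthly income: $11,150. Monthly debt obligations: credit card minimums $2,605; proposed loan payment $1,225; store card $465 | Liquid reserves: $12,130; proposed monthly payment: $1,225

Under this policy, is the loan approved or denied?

Credit score 690 ≥ 620 (meets base)
Total debts = (2,605 + 1,225 + 465) = 4,295. DTI: 4,295 ÷ 11,150 = 38.5%, over the 36% base limit.
Reserves = 12,130/1,225 = 9.9 months ≥ 4
DTI 38.5% is within the 36%–39% exception band; checking compensating factors.
Reserves 9.9 ≥ 9 months; credit score 690 < 700.
Compensating-factor requirement not fully met.

Denied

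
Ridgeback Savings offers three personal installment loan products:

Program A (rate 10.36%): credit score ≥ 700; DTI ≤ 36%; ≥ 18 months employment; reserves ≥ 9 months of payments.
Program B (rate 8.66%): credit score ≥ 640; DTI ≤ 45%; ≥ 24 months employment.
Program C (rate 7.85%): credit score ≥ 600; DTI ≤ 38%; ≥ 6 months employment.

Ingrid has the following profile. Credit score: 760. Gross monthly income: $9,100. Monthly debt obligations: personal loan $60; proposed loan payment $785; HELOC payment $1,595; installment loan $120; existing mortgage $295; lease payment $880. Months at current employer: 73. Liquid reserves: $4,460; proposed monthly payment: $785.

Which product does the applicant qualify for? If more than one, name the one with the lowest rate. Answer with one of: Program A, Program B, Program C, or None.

Total debts = (60 + 785 + 1,595 + 120 + 295 + 880) = 3,735; DTI = 3,735/9,100 = 41%.
Reserves = 4,460/785 = 5.7 months.
Program A: score 760 ≥ 700; DTI 41% > 36%; employment 73 ≥ 18 mo; reserves 5.7 < 9 mo → does not qualify.
Program B: score 760 ≥ 640; DTI 41% ≤ 45%; employment 73 ≥ 24 mo → qualifies.
Program C: score 760 ≥ 600; DTI 41% > 38%; employment 73 ≥ 6 mo → does not qualify.

Program B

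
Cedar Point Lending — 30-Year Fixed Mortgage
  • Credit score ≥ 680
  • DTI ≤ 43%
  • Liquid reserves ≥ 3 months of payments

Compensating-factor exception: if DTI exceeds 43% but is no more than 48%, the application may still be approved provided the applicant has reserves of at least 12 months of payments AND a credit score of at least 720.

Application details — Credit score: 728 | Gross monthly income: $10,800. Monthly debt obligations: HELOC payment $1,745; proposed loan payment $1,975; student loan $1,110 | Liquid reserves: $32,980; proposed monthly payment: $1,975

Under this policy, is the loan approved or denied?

Approved

Credit score 728 ≥ 680 (meets base)
Total debts = (1,745 + 1,975 + 1,110) = 4,830. DTI = 4,830/10,800 = 44.7% > 43% — standard DTI limit exceeded.
Liquid reserves cover 32,980/1,975 = 16.7 months — ≥ 3 required
44.7% falls in the override range (43%–48%), so the compensating-factor test applies.
Override check — reserves: 16.7 mo (ok); score: 728 (ok).
Both override conditions satisfied; DTI exception granted.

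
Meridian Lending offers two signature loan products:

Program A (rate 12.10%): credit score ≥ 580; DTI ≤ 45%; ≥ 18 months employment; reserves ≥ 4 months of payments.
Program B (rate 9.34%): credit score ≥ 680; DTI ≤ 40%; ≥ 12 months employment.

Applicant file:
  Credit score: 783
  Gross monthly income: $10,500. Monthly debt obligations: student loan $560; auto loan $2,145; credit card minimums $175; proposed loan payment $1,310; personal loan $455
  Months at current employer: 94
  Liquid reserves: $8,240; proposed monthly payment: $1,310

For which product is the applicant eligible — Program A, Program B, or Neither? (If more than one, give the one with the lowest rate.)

Total debts = (560 + 2,145 + 175 + 1,310 + 455) = 4,645; DTI = 4,645/10,500 = 44.2%.
Reserves = 8,240/1,310 = 6.3 months.
Program A: score 783 ≥ 580; DTI 44.2% ≤ 45%; employment 94 ≥ 18 mo; reserves 6.3 ≥ 4 mo → qualifies.
Program B: score 783 ≥ 680; DTI 44.2% > 40%; employment 94 ≥ 12 mo → does not qualify.

Program A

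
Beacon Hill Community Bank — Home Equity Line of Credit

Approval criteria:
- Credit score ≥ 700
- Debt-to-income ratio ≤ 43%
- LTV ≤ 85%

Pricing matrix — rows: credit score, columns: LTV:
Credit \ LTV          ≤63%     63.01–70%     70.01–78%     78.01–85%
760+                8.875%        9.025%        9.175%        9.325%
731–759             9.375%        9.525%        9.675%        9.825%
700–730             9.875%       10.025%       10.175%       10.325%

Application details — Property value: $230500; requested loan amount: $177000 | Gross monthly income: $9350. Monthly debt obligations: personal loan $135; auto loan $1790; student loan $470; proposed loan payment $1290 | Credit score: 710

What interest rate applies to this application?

10.175%

Credit score 710 ≥ 700; Total monthly debts = (135 + 1,790 + 470 + 1,290) = 3,685. DTI: 3,685 ÷ 9,350 = 39.4%, within the 43% cap
LTV = 177,000/230,500 = 76.8% ≤ 85%
Score 710 is in the 700–730 band; LTV 76.8% is in the 70.01–78% band → 10.175%.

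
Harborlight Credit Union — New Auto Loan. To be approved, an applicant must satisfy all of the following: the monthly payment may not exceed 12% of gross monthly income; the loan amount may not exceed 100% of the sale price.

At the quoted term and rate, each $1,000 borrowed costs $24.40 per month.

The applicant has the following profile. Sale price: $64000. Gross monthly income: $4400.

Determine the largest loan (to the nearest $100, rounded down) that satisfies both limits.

Payment cap: 12% × $4,400 = $528/month.
At $24.40 per $1,000, that supports 528/24.40 × 1,000 ≈ $21,639 → $21,600.
LTV cap: 100% × $64,000 = $64,000 → $64,000.
Binding constraint: payment-to-income.

$21,600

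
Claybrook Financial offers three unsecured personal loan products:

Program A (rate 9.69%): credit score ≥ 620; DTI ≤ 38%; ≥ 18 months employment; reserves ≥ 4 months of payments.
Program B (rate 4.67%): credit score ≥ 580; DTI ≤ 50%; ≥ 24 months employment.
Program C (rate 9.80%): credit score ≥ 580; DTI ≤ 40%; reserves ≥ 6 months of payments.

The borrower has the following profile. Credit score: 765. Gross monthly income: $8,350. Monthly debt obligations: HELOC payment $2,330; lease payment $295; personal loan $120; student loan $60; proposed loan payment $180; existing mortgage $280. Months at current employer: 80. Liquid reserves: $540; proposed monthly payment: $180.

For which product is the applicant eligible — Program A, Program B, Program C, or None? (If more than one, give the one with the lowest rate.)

Program B

Total debts = (2,330 + 295 + 120 + 60 + 180 + 280) = 3,265; DTI = 3,265/8,350 = 39.1%.
Reserves = 540/180 = 3.0 months.
Program A: score 765 ≥ 620; DTI 39.1% > 38%; employment 80 ≥ 18 mo; reserves 3.0 < 4 mo → does not qualify.
Program B: score 765 ≥ 580; DTI 39.1% ≤ 50%; employment 80 ≥ 24 mo → qualifies.
Program C: score 765 ≥ 580; DTI 39.1% ≤ 40%; reserves 3.0 < 6 mo → does not qualify.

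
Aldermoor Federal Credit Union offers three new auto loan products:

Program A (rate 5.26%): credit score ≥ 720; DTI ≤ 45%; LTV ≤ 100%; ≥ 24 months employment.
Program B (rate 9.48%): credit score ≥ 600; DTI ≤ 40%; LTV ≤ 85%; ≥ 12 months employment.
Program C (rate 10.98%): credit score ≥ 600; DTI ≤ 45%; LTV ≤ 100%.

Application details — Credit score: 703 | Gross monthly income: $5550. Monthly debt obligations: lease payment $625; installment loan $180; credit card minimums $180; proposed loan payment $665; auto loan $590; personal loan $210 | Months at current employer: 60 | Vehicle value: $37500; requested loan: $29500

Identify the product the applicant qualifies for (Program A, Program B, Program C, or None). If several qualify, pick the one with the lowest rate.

Program C

Total debts = (625 + 180 + 180 + 665 + 590 + 210) = 2,450; DTI = 2,450/5,550 = 44.1%.
LTV = 29,500/37,500 = 78.7%.
Program A: score 703 < 720; DTI 44.1% ≤ 45%; LTV 78.7% ≤ 100%; employment 60 ≥ 24 mo → does not qualify.
Program B: score 703 ≥ 600; DTI 44.1% > 40%; LTV 78.7% ≤ 85%; employment 60 ≥ 12 mo → does not qualify.
Program C: score 703 ≥ 600; DTI 44.1% ≤ 45%; LTV 78.7% ≤ 100% → qualifies.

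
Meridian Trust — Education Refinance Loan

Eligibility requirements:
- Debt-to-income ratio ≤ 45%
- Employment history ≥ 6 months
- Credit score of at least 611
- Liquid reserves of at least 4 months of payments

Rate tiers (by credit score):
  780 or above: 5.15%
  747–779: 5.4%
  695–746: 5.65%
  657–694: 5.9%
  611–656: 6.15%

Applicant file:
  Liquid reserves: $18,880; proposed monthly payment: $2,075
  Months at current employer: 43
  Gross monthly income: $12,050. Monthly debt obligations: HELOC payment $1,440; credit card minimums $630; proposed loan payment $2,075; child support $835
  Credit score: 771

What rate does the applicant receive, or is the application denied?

Credit score 771 ≥ 611 (meets minimum)
Reserves: 18,880 ÷ 2,075 = 9.1 months (meets 4-month minimum)
Employment 43 ≥ 6 months
Total monthly debts = (1,440 + 630 + 2,075 + 835) = 4,980. DTI = 4,980/12,050 = 41.3% ≤ 45%
All requirements met. Score 771 falls in the 747–779 tier → 5.4%.

Approved at 5.4%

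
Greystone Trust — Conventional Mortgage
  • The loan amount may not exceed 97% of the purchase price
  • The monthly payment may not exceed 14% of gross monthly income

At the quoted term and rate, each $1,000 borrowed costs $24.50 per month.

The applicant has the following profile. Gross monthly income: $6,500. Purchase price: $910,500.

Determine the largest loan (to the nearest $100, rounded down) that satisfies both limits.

$37,100

Payment cap: 14% × $6,500 = $910/month.
At $24.50 per $1,000, that supports 910/24.50 × 1,000 ≈ $37,142 → $37,100.
LTV cap: 97% × $910,500 = $883,185 → $883,100.
Binding constraint: payment-to-income.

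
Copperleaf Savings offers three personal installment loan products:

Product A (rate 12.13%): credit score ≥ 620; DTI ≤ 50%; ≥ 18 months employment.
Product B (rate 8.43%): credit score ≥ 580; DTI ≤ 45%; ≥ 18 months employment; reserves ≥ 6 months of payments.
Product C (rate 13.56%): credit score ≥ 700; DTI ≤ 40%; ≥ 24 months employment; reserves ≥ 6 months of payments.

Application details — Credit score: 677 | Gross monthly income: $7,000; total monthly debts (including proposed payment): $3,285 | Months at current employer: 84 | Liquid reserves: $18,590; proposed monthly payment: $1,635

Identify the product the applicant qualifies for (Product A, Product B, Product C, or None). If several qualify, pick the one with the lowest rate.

DTI = 3,285/7,000 = 46.9%.
Reserves = 18,590/1,635 = 11.4 months.
Product A: score 677 ≥ 620; DTI 46.9% ≤ 50%; employment 84 ≥ 18 mo → qualifies.
Product B: score 677 ≥ 580; DTI 46.9% > 45%; employment 84 ≥ 18 mo; reserves 11.4 ≥ 6 mo → does not qualify.
Product C: score 677 < 700; DTI 46.9% > 40%; employment 84 ≥ 24 mo; reserves 11.4 ≥ 6 mo → does not qualify.

Product A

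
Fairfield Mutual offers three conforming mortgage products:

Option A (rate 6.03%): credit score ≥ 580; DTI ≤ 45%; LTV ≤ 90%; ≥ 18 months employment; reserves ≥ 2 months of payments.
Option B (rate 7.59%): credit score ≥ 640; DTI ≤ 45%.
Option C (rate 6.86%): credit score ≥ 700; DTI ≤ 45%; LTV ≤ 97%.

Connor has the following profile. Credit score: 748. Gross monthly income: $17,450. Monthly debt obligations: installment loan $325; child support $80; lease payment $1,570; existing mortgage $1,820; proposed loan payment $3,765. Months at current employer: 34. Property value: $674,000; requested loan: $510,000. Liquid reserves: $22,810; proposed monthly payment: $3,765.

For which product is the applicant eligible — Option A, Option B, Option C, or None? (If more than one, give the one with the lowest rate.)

Option A

Total debts = (325 + 80 + 1,570 + 1,820 + 3,765) = 7,560; DTI = 7,560/17,450 = 43.3%.
LTV = 510,000/674,000 = 75.7%.
Reserves = 22,810/3,765 = 6.1 months.
Option A: score 748 ≥ 580; DTI 43.3% ≤ 45%; LTV 75.7% ≤ 90%; employment 34 ≥ 18 mo; reserves 6.1 ≥ 2 mo → qualifies.
Option B: score 748 ≥ 640; DTI 43.3% ≤ 45% → qualifies.
Option C: score 748 ≥ 700; DTI 43.3% ≤ 45%; LTV 75.7% ≤ 97% → qualifies.
Qualifying: Option A, Option B, Option C. Lowest rate is 6.03% → Option A.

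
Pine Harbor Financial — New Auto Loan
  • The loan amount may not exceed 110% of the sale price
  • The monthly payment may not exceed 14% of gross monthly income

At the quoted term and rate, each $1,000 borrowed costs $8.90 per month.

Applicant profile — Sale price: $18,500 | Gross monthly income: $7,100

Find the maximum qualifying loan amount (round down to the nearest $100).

$20,300

Payment cap: 14% × $7,100 = $994/month.
At $8.90 per $1,000, that supports 994/8.90 × 1,000 ≈ $111,685 → $111,600.
LTV cap: 110% × $18,500 = $20,350 → $20,300.
Binding constraint: loan-to-value.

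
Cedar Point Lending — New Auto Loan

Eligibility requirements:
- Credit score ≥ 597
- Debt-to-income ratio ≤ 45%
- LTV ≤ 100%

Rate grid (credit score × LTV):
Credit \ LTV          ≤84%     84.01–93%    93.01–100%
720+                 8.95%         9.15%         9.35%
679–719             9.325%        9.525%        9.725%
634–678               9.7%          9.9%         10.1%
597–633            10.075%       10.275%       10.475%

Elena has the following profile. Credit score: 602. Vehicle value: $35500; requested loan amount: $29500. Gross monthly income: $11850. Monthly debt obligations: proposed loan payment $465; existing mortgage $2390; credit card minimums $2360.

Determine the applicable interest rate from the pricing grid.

Credit score 602 ≥ 597; Total monthly debts = (465 + 2,390 + 2,360) = 5,215. DTI = 5,215/11,850 = 44% ≤ 45%
LTV = 29,500/35,500 = 83.1% ≤ 100%
Credit 602 → row 597–633; LTV 83.1% → column ≤84%. Grid cell → 10.075%.

10.075%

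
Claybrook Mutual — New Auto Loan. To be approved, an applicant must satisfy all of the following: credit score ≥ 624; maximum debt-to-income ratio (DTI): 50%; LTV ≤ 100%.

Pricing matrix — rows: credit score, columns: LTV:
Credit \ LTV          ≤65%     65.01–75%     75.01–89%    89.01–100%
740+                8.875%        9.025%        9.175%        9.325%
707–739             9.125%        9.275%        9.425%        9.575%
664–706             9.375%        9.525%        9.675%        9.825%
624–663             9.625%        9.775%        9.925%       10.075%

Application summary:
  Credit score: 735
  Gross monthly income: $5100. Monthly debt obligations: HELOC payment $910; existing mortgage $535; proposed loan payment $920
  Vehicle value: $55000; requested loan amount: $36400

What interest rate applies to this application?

9.275%

Credit score 735 ≥ 624; Total monthly debts = (910 + 535 + 920) = 2,365. Debt-to-income = 2,365/5,100 = 46.4% — meets 50% limit
LTV: 36,400 ÷ 55,000 = 66.2%, within 100% cap
Score 735 is in the 707–739 band; LTV 66.2% is in the 65.01–75% band → 9.275%.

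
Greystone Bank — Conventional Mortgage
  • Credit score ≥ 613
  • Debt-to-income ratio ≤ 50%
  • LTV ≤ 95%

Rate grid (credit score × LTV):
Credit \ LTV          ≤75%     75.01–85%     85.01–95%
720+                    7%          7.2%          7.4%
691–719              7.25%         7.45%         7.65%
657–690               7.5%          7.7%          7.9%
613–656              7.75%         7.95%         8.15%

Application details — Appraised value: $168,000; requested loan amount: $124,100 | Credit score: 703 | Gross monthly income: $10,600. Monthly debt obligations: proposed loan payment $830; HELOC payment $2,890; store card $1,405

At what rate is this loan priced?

7.25%

Credit score 703 ≥ 613; Total monthly debts = (830 + 2,890 + 1,405) = 5,125. Debt-to-income = 5,125/10,600 = 48.3% — meets 50% limit
Loan-to-value = 124,100/168,000 = 73.9% — pass (95% max)
Score 703 is in the 691–719 band; LTV 73.9% is in the ≤75% band → 7.25%.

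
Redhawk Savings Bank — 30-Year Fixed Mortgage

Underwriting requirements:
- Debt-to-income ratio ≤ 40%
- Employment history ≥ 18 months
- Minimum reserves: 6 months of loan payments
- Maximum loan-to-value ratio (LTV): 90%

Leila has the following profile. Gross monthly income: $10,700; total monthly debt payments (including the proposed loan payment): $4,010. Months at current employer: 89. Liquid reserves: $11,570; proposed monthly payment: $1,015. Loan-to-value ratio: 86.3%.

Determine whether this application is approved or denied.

DTI = 4,010/10,700 = 37.5% ≤ 40%
Employment 89 ≥ 18 months
Liquid reserves cover 11,570/1,015 = 11.4 months — ≥ 6 required
LTV 86.3% — within 90%
All criteria satisfied.

Approved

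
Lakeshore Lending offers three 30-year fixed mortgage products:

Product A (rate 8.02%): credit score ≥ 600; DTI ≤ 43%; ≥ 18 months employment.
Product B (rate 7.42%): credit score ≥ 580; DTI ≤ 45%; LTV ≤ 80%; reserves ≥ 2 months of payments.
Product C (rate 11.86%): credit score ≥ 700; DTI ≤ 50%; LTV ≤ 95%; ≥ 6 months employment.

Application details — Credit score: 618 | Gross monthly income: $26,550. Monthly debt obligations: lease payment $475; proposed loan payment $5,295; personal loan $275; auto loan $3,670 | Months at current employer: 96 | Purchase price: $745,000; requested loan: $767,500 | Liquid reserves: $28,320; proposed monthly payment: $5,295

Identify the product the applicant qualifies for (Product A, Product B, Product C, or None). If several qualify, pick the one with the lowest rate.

Product A

Total debts = (475 + 5,295 + 275 + 3,670) = 9,715; DTI = 9,715/26,550 = 36.6%.
LTV = 767,500/745,000 = 103%.
Reserves = 28,320/5,295 = 5.3 months.
Product A: score 618 ≥ 600; DTI 36.6% ≤ 43%; employment 96 ≥ 18 mo → qualifies.
Product B: score 618 ≥ 580; DTI 36.6% ≤ 45%; LTV 103% > 80%; reserves 5.3 ≥ 2 mo → does not qualify.
Product C: score 618 < 700; DTI 36.6% ≤ 50%; LTV 103% > 95%; employment 96 ≥ 6 mo → does not qualify.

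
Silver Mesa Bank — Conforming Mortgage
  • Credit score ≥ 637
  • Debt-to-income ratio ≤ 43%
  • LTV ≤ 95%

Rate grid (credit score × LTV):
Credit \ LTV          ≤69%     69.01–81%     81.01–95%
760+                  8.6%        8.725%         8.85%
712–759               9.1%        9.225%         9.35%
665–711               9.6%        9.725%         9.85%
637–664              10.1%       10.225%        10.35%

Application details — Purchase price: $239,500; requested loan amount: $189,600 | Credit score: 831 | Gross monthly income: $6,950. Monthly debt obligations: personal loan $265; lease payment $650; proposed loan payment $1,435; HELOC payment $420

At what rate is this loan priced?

8.725%

Credit score 831 ≥ 637; Total monthly debts = (265 + 650 + 1,435 + 420) = 2,770. DTI = 2,770/6,950 = 39.9% ≤ 43%
LTV = 189,600/239,500 = 79.2% ≤ 95%
Row: 831 falls in 760+. Column: 79.2% falls in 69.01–81%. Rate = 8.725%.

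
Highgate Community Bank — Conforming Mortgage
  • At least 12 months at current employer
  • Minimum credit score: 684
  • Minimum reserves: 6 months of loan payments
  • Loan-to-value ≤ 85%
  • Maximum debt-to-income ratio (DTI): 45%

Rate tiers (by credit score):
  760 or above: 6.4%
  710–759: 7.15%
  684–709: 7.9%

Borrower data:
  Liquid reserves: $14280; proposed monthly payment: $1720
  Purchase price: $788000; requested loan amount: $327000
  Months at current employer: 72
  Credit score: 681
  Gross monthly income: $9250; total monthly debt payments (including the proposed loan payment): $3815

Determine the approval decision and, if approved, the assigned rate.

Credit score 681 < 684 (below minimum)
Employment 72 ≥ 12 months
LTV = 327,000/788,000 = 41.5% ≤ 85%
DTI: 3,815 ÷ 9,250 = 41.2%, within the 45% cap
Reserves = 14,280/1,720 = 8.3 months ≥ 6
Not all requirements met → denied.

Denied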